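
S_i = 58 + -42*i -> [58, 16, -26, -68, -110]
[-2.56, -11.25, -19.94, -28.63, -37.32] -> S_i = -2.56 + -8.69*i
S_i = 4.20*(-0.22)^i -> [4.2, -0.92, 0.2, -0.04, 0.01]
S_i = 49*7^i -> [49, 343, 2401, 16807, 117649]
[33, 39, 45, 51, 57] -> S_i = 33 + 6*i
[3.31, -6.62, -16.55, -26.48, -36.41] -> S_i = 3.31 + -9.93*i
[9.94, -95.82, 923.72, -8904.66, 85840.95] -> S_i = 9.94*(-9.64)^i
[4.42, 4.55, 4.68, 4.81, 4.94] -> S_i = 4.42 + 0.13*i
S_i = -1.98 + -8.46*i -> [-1.98, -10.44, -18.9, -27.36, -35.82]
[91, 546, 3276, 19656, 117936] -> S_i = 91*6^i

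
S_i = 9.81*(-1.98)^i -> [9.81, -19.42, 38.46, -76.15, 150.78]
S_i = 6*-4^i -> [6, -24, 96, -384, 1536]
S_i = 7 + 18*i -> [7, 25, 43, 61, 79]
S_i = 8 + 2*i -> [8, 10, 12, 14, 16]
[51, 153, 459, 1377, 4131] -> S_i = 51*3^i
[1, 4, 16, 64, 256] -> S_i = 1*4^i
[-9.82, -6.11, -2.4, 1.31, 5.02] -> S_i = -9.82 + 3.71*i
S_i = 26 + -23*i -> [26, 3, -20, -43, -66]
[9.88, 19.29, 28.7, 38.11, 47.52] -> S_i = 9.88 + 9.41*i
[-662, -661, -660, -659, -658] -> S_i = -662 + 1*i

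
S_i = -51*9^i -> [-51, -459, -4131, -37179, -334611]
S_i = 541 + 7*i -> [541, 548, 555, 562, 569]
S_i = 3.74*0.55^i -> [3.74, 2.06, 1.13, 0.62, 0.34]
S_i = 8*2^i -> [8, 16, 32, 64, 128]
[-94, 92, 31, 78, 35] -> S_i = Random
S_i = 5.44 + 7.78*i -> [5.44, 13.22, 21.0, 28.78, 36.56]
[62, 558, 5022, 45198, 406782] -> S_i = 62*9^i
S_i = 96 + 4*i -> [96, 100, 104, 108, 112]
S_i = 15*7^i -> [15, 105, 735, 5145, 36015]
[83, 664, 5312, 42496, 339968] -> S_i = 83*8^i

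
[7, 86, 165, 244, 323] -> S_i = 7 + 79*i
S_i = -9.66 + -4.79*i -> [-9.66, -14.45, -19.24, -24.03, -28.82]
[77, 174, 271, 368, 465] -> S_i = 77 + 97*i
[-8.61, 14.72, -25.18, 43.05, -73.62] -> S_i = -8.61*(-1.71)^i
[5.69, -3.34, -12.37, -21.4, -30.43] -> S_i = 5.69 + -9.03*i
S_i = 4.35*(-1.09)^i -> [4.35, -4.74, 5.17, -5.63, 6.14]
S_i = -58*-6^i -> [-58, 348, -2088, 12528, -75168]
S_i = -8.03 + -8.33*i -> [-8.03, -16.36, -24.69, -33.02, -41.35]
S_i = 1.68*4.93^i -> [1.68, 8.28, 40.83, 201.3, 992.42]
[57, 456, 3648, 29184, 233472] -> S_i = 57*8^i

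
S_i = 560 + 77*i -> [560, 637, 714, 791, 868]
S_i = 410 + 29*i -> [410, 439, 468, 497, 526]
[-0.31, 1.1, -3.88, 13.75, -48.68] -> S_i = -0.31*(-3.54)^i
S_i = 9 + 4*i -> [9, 13, 17, 21, 25]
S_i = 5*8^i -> [5, 40, 320, 2560, 20480]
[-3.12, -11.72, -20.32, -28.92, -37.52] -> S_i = -3.12 + -8.60*i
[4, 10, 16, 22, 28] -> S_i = 4 + 6*i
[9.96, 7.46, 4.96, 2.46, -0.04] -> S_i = 9.96 + -2.50*i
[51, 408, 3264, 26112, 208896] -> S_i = 51*8^i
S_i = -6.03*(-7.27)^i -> [-6.03, 43.84, -318.7, 2316.97, -16844.38]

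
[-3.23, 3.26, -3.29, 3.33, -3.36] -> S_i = -3.23*(-1.01)^i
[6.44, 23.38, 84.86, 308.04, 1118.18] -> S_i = 6.44*3.63^i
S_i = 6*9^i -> [6, 54, 486, 4374, 39366]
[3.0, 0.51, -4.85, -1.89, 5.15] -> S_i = Random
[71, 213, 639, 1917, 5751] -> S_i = 71*3^i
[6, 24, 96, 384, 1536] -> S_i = 6*4^i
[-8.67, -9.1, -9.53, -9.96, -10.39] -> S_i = -8.67 + -0.43*i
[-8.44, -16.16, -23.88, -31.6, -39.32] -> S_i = -8.44 + -7.72*i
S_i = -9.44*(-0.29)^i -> [-9.44, 2.74, -0.79, 0.23, -0.07]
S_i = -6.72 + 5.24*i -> [-6.72, -1.48, 3.76, 9.0, 14.24]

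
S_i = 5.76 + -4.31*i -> [5.76, 1.45, -2.86, -7.17, -11.48]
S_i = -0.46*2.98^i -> [-0.46, -1.37, -4.08, -12.17, -36.28]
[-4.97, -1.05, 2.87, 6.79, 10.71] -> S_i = -4.97 + 3.92*i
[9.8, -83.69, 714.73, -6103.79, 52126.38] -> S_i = 9.80*(-8.54)^i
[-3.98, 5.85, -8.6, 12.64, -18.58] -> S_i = -3.98*(-1.47)^i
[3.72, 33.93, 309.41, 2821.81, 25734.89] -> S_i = 3.72*9.12^i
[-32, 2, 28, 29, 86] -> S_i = Random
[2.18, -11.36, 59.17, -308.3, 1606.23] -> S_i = 2.18*(-5.21)^i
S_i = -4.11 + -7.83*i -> [-4.11, -11.94, -19.77, -27.6, -35.43]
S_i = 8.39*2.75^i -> [8.39, 23.07, 63.45, 174.49, 479.84]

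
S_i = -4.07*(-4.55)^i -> [-4.07, 18.52, -84.26, 383.38, -1744.38]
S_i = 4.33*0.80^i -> [4.33, 3.46, 2.77, 2.22, 1.77]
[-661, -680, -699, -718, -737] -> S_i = -661 + -19*i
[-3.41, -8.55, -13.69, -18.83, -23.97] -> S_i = -3.41 + -5.14*i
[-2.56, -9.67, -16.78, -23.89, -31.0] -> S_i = -2.56 + -7.11*i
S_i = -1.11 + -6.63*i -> [-1.11, -7.74, -14.37, -21.0, -27.63]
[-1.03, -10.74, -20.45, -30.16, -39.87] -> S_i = -1.03 + -9.71*i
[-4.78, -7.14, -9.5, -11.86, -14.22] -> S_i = -4.78 + -2.36*i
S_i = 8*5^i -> [8, 40, 200, 1000, 5000]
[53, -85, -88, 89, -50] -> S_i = Random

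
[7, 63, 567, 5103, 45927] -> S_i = 7*9^i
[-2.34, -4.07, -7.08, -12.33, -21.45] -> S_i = -2.34*1.74^i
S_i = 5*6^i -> [5, 30, 180, 1080, 6480]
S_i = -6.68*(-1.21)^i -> [-6.68, 8.08, -9.78, 11.83, -14.32]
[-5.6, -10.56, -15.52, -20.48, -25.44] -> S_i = -5.60 + -4.96*i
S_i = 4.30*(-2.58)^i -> [4.3, -11.09, 28.62, -73.85, 190.52]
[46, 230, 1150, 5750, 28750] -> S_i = 46*5^i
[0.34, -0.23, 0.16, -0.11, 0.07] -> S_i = 0.34*(-0.68)^i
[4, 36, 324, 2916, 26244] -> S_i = 4*9^i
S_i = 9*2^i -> [9, 18, 36, 72, 144]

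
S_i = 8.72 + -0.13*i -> [8.72, 8.59, 8.46, 8.33, 8.2]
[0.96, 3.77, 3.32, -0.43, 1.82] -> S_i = Random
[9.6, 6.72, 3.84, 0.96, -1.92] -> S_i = 9.60 + -2.88*i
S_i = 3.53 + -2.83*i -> [3.53, 0.7, -2.13, -4.96, -7.79]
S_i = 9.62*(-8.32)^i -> [9.62, -80.04, 665.92, -5540.45, 46096.55]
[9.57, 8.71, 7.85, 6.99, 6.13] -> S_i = 9.57 + -0.86*i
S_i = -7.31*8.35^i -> [-7.31, -61.04, -509.67, -4255.76, -35535.57]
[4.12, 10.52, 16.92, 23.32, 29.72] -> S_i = 4.12 + 6.40*i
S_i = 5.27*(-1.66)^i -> [5.27, -8.75, 14.52, -24.11, 40.02]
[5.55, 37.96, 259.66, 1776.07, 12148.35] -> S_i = 5.55*6.84^i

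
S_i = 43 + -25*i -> [43, 18, -7, -32, -57]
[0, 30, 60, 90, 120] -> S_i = 0 + 30*i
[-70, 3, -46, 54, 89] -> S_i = Random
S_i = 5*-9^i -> [5, -45, 405, -3645, 32805]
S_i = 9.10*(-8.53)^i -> [9.1, -77.62, 662.12, -5647.92, 48176.75]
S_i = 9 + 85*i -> [9, 94, 179, 264, 349]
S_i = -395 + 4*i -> [-395, -391, -387, -383, -379]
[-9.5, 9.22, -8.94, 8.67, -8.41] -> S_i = -9.50*(-0.97)^i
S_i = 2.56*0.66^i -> [2.56, 1.69, 1.12, 0.74, 0.49]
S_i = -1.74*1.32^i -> [-1.74, -2.3, -3.03, -4.0, -5.28]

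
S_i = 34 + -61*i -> [34, -27, -88, -149, -210]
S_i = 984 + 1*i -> [984, 985, 986, 987, 988]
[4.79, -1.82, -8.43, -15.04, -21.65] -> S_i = 4.79 + -6.61*i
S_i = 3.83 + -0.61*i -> [3.83, 3.22, 2.61, 2.0, 1.39]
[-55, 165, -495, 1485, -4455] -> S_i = -55*-3^i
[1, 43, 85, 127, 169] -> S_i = 1 + 42*i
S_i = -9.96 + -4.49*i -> [-9.96, -14.45, -18.94, -23.43, -27.92]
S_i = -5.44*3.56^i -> [-5.44, -19.37, -68.94, -245.44, -873.77]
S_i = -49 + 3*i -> [-49, -46, -43, -40, -37]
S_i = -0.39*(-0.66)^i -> [-0.39, 0.26, -0.17, 0.11, -0.07]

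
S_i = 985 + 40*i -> [985, 1025, 1065, 1105, 1145]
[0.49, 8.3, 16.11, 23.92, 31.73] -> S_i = 0.49 + 7.81*i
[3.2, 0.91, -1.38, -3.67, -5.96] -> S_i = 3.20 + -2.29*i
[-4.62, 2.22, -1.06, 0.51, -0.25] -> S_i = -4.62*(-0.48)^i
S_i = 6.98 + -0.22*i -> [6.98, 6.76, 6.54, 6.32, 6.1]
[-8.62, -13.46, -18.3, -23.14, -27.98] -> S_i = -8.62 + -4.84*i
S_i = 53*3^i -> [53, 159, 477, 1431, 4293]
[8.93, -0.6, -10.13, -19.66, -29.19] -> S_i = 8.93 + -9.53*i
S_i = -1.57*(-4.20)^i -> [-1.57, 6.59, -27.69, 116.32, -488.54]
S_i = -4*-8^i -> [-4, 32, -256, 2048, -16384]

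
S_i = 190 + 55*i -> [190, 245, 300, 355, 410]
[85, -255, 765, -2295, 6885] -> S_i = 85*-3^i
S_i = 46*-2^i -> [46, -92, 184, -368, 736]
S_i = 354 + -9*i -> [354, 345, 336, 327, 318]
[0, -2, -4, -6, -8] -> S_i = 0 + -2*i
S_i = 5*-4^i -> [5, -20, 80, -320, 1280]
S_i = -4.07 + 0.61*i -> [-4.07, -3.46, -2.85, -2.24, -1.63]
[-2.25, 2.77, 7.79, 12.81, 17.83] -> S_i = -2.25 + 5.02*i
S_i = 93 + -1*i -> [93, 92, 91, 90, 89]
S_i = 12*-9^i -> [12, -108, 972, -8748, 78732]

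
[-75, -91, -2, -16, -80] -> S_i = Random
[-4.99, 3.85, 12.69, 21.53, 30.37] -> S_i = -4.99 + 8.84*i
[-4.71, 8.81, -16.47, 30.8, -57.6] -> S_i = -4.71*(-1.87)^i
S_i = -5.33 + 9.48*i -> [-5.33, 4.15, 13.63, 23.11, 32.59]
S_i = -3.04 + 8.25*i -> [-3.04, 5.21, 13.46, 21.71, 29.96]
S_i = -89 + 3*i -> [-89, -86, -83, -80, -77]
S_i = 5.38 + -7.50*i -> [5.38, -2.12, -9.62, -17.12, -24.62]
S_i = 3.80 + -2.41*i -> [3.8, 1.39, -1.02, -3.43, -5.84]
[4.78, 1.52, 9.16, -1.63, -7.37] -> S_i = Random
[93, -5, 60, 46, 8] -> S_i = Random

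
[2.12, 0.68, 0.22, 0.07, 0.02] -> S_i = 2.12*0.32^i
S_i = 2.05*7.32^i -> [2.05, 15.01, 109.84, 804.06, 5885.7]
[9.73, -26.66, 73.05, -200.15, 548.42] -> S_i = 9.73*(-2.74)^i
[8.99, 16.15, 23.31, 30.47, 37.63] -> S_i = 8.99 + 7.16*i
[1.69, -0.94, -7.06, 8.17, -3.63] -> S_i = Random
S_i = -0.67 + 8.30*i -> [-0.67, 7.63, 15.93, 24.23, 32.53]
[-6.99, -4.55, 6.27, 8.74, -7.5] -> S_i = Random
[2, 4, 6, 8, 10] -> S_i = 2 + 2*i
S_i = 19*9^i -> [19, 171, 1539, 13851, 124659]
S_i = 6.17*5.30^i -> [6.17, 32.7, 173.32, 918.57, 4868.43]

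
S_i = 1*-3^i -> [1, -3, 9, -27, 81]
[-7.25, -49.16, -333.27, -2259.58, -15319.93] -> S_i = -7.25*6.78^i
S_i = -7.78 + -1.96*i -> [-7.78, -9.74, -11.7, -13.66, -15.62]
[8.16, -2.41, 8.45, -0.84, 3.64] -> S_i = Random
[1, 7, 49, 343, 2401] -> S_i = 1*7^i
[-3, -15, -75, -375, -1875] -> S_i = -3*5^i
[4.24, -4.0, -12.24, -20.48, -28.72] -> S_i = 4.24 + -8.24*i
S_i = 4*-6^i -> [4, -24, 144, -864, 5184]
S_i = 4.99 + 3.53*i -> [4.99, 8.52, 12.05, 15.58, 19.11]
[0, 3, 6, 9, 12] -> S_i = 0 + 3*i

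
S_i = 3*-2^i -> [3, -6, 12, -24, 48]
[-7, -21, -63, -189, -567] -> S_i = -7*3^i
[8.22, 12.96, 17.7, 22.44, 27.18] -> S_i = 8.22 + 4.74*i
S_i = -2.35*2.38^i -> [-2.35, -5.59, -13.31, -31.68, -75.4]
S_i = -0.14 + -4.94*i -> [-0.14, -5.08, -10.02, -14.96, -19.9]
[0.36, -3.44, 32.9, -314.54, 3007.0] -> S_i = 0.36*(-9.56)^i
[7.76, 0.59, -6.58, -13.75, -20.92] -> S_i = 7.76 + -7.17*i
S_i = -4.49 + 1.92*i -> [-4.49, -2.57, -0.65, 1.27, 3.19]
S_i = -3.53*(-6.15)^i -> [-3.53, 21.71, -133.51, 821.11, -5049.81]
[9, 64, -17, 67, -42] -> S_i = Random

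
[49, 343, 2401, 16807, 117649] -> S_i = 49*7^i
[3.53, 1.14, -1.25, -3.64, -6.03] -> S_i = 3.53 + -2.39*i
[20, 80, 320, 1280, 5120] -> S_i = 20*4^i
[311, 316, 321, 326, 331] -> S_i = 311 + 5*i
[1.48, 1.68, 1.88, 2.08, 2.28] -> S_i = 1.48 + 0.20*i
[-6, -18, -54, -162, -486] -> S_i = -6*3^i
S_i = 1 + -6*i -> [1, -5, -11, -17, -23]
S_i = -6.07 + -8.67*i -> [-6.07, -14.74, -23.41, -32.08, -40.75]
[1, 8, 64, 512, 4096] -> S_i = 1*8^i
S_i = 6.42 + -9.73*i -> [6.42, -3.31, -13.04, -22.77, -32.5]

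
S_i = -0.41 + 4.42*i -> [-0.41, 4.01, 8.43, 12.85, 17.27]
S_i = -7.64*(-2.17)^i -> [-7.64, 16.58, -35.98, 78.07, -169.41]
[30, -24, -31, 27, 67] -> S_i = Random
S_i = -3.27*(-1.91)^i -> [-3.27, 6.25, -11.93, 22.78, -43.52]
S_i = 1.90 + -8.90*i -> [1.9, -7.0, -15.9, -24.8, -33.7]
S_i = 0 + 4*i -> [0, 4, 8, 12, 16]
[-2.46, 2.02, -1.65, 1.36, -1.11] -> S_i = -2.46*(-0.82)^i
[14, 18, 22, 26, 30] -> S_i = 14 + 4*i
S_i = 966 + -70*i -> [966, 896, 826, 756, 686]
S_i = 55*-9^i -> [55, -495, 4455, -40095, 360855]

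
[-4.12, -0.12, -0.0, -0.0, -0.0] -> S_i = -4.12*0.03^i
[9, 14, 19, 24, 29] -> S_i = 9 + 5*i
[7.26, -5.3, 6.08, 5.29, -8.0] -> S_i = Random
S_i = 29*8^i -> [29, 232, 1856, 14848, 118784]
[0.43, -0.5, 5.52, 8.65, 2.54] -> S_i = Random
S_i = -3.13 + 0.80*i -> [-3.13, -2.33, -1.53, -0.73, 0.07]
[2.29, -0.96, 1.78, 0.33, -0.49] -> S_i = Random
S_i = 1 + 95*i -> [1, 96, 191, 286, 381]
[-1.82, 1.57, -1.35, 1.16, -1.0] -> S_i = -1.82*(-0.86)^i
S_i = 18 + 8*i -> [18, 26, 34, 42, 50]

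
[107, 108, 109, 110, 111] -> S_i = 107 + 1*i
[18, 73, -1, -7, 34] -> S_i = Random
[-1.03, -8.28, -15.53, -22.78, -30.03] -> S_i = -1.03 + -7.25*i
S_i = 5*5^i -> [5, 25, 125, 625, 3125]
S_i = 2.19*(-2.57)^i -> [2.19, -5.63, 14.46, -37.17, 95.54]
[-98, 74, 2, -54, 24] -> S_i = Random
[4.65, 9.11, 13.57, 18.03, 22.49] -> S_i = 4.65 + 4.46*i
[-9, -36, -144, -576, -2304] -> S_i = -9*4^i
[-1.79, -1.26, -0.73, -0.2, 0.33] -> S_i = -1.79 + 0.53*i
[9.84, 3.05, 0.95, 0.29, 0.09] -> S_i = 9.84*0.31^i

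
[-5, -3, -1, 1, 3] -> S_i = -5 + 2*i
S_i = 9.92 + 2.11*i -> [9.92, 12.03, 14.14, 16.25, 18.36]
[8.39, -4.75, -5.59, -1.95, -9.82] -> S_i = Random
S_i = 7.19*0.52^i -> [7.19, 3.74, 1.94, 1.01, 0.53]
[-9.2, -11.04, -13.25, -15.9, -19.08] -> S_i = -9.20*1.20^i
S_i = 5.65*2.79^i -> [5.65, 15.76, 43.98, 122.7, 342.35]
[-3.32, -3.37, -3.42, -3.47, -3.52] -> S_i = -3.32 + -0.05*i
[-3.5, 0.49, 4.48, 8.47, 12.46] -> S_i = -3.50 + 3.99*i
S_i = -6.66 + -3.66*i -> [-6.66, -10.32, -13.98, -17.64, -21.3]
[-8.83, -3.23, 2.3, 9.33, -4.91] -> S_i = Random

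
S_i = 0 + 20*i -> [0, 20, 40, 60, 80]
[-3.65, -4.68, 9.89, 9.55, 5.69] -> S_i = Random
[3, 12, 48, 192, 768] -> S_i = 3*4^i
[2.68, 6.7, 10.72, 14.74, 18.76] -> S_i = 2.68 + 4.02*i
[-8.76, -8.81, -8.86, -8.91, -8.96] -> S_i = -8.76 + -0.05*i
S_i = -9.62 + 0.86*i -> [-9.62, -8.76, -7.9, -7.04, -6.18]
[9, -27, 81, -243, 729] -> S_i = 9*-3^i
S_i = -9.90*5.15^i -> [-9.9, -50.99, -262.57, -1352.25, -6964.09]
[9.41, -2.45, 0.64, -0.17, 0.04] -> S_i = 9.41*(-0.26)^i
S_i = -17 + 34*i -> [-17, 17, 51, 85, 119]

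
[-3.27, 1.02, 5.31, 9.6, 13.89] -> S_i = -3.27 + 4.29*i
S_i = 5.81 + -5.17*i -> [5.81, 0.64, -4.53, -9.7, -14.87]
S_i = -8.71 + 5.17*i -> [-8.71, -3.54, 1.63, 6.8, 11.97]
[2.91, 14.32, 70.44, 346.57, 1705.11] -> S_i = 2.91*4.92^i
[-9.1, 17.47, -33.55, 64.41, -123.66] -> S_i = -9.10*(-1.92)^i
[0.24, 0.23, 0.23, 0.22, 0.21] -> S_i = 0.24*0.97^i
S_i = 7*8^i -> [7, 56, 448, 3584, 28672]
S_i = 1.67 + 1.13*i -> [1.67, 2.8, 3.93, 5.06, 6.19]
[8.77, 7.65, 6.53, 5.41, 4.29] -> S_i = 8.77 + -1.12*i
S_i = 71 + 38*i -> [71, 109, 147, 185, 223]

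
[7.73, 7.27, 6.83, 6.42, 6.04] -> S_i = 7.73*0.94^i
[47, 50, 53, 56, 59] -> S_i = 47 + 3*i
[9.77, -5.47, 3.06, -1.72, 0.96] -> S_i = 9.77*(-0.56)^i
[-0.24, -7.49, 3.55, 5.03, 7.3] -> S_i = Random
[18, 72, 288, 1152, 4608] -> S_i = 18*4^i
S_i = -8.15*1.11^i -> [-8.15, -9.05, -10.04, -11.15, -12.37]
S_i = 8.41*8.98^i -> [8.41, 75.52, 678.19, 6090.11, 54689.17]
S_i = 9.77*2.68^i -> [9.77, 26.18, 70.17, 188.06, 504.0]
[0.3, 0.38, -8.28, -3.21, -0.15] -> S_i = Random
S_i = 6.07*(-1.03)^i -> [6.07, -6.25, 6.44, -6.63, 6.83]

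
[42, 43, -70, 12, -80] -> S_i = Random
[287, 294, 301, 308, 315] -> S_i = 287 + 7*i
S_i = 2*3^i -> [2, 6, 18, 54, 162]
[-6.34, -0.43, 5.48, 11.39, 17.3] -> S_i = -6.34 + 5.91*i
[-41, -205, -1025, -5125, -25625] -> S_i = -41*5^i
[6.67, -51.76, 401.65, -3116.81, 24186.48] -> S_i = 6.67*(-7.76)^i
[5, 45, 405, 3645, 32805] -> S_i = 5*9^i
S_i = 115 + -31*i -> [115, 84, 53, 22, -9]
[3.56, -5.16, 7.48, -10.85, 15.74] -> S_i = 3.56*(-1.45)^i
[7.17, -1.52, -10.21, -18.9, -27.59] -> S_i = 7.17 + -8.69*i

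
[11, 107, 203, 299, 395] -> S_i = 11 + 96*i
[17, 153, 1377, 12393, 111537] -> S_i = 17*9^i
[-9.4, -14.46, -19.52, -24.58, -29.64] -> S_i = -9.40 + -5.06*i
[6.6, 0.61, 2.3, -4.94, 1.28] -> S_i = Random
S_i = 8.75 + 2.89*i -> [8.75, 11.64, 14.53, 17.42, 20.31]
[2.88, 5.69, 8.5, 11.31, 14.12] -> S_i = 2.88 + 2.81*i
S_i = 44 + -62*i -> [44, -18, -80, -142, -204]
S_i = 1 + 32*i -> [1, 33, 65, 97, 129]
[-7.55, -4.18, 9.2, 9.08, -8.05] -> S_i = Random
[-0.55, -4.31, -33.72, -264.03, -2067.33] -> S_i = -0.55*7.83^i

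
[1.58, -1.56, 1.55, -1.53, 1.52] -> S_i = 1.58*(-0.99)^i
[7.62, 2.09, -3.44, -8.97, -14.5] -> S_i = 7.62 + -5.53*i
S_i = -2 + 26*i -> [-2, 24, 50, 76, 102]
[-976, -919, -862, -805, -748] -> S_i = -976 + 57*i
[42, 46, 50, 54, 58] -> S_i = 42 + 4*i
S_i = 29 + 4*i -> [29, 33, 37, 41, 45]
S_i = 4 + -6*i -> [4, -2, -8, -14, -20]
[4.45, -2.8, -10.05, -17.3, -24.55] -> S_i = 4.45 + -7.25*i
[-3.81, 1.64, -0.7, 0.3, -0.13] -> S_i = -3.81*(-0.43)^i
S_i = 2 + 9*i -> [2, 11, 20, 29, 38]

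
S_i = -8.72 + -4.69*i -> [-8.72, -13.41, -18.1, -22.79, -27.48]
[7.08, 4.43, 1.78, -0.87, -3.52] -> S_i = 7.08 + -2.65*i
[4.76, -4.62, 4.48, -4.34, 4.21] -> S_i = 4.76*(-0.97)^i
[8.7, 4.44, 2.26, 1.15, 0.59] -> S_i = 8.70*0.51^i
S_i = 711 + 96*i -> [711, 807, 903, 999, 1095]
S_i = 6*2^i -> [6, 12, 24, 48, 96]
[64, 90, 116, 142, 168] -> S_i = 64 + 26*i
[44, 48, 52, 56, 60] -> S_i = 44 + 4*i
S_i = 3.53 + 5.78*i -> [3.53, 9.31, 15.09, 20.87, 26.65]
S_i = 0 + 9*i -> [0, 9, 18, 27, 36]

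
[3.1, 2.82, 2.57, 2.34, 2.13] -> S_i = 3.10*0.91^i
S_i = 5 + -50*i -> [5, -45, -95, -145, -195]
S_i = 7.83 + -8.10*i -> [7.83, -0.27, -8.37, -16.47, -24.57]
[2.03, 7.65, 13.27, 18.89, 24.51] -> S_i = 2.03 + 5.62*i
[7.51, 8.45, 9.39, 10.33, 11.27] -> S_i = 7.51 + 0.94*i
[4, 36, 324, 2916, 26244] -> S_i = 4*9^i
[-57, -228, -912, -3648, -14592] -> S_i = -57*4^i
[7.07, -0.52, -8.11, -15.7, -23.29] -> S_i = 7.07 + -7.59*i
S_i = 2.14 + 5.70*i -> [2.14, 7.84, 13.54, 19.24, 24.94]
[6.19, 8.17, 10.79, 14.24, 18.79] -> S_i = 6.19*1.32^i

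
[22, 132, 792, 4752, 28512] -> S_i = 22*6^i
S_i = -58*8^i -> [-58, -464, -3712, -29696, -237568]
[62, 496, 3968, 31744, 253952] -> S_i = 62*8^i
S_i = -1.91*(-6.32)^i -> [-1.91, 12.07, -76.29, 482.15, -3047.21]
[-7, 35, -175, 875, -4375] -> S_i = -7*-5^i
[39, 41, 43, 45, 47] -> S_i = 39 + 2*i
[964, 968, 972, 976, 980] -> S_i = 964 + 4*i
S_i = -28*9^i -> [-28, -252, -2268, -20412, -183708]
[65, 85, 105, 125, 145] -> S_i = 65 + 20*i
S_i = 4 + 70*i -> [4, 74, 144, 214, 284]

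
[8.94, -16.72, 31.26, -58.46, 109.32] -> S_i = 8.94*(-1.87)^i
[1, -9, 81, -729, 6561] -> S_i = 1*-9^i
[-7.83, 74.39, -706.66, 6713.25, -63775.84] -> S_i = -7.83*(-9.50)^i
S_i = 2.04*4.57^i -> [2.04, 9.32, 42.61, 194.71, 889.81]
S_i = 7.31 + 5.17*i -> [7.31, 12.48, 17.65, 22.82, 27.99]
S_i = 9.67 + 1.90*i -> [9.67, 11.57, 13.47, 15.37, 17.27]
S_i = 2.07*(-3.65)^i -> [2.07, -7.56, 27.58, -100.66, 367.4]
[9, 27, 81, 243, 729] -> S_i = 9*3^i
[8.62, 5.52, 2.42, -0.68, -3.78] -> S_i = 8.62 + -3.10*i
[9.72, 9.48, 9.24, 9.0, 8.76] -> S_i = 9.72 + -0.24*i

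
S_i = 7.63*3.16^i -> [7.63, 24.11, 76.19, 240.76, 760.8]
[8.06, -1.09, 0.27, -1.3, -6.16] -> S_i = Random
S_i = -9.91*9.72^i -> [-9.91, -96.33, -936.28, -9100.65, -88458.33]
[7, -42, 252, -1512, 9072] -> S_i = 7*-6^i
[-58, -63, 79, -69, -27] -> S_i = Random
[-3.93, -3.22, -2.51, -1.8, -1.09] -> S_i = -3.93 + 0.71*i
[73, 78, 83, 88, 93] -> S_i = 73 + 5*i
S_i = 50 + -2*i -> [50, 48, 46, 44, 42]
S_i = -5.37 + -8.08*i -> [-5.37, -13.45, -21.53, -29.61, -37.69]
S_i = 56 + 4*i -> [56, 60, 64, 68, 72]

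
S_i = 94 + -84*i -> [94, 10, -74, -158, -242]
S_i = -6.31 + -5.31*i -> [-6.31, -11.62, -16.93, -22.24, -27.55]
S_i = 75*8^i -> [75, 600, 4800, 38400, 307200]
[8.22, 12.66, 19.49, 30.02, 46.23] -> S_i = 8.22*1.54^i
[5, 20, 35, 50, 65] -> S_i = 5 + 15*i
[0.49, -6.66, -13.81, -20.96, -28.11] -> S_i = 0.49 + -7.15*i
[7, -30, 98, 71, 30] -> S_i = Random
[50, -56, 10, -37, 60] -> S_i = Random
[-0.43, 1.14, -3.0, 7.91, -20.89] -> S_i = -0.43*(-2.64)^i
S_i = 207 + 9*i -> [207, 216, 225, 234, 243]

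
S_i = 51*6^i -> [51, 306, 1836, 11016, 66096]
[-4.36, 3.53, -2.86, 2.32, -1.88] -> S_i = -4.36*(-0.81)^i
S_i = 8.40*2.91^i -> [8.4, 24.44, 71.13, 206.99, 602.35]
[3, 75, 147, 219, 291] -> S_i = 3 + 72*i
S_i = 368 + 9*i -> [368, 377, 386, 395, 404]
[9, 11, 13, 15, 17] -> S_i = 9 + 2*i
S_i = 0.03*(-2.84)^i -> [0.03, -0.09, 0.24, -0.69, 1.95]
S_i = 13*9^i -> [13, 117, 1053, 9477, 85293]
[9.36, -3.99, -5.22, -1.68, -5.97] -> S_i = Random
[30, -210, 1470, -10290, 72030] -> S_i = 30*-7^i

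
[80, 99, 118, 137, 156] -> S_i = 80 + 19*i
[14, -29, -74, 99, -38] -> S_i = Random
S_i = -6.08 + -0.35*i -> [-6.08, -6.43, -6.78, -7.13, -7.48]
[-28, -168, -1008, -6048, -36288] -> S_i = -28*6^i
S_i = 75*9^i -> [75, 675, 6075, 54675, 492075]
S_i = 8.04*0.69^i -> [8.04, 5.55, 3.83, 2.64, 1.82]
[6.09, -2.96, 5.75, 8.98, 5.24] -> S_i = Random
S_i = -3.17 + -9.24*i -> [-3.17, -12.41, -21.65, -30.89, -40.13]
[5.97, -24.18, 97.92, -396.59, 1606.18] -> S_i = 5.97*(-4.05)^i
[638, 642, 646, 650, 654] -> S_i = 638 + 4*i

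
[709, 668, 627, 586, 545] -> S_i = 709 + -41*i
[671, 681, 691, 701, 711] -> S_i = 671 + 10*i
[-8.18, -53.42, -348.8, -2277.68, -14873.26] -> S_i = -8.18*6.53^i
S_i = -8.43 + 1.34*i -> [-8.43, -7.09, -5.75, -4.41, -3.07]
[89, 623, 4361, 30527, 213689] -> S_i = 89*7^i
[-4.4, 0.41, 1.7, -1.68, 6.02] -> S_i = Random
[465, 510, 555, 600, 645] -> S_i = 465 + 45*i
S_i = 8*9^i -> [8, 72, 648, 5832, 52488]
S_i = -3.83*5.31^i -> [-3.83, -20.34, -107.99, -573.43, -3044.93]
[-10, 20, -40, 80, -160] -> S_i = -10*-2^i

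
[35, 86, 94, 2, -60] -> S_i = Random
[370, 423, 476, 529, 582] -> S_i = 370 + 53*i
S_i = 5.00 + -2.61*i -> [5.0, 2.39, -0.22, -2.83, -5.44]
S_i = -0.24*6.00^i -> [-0.24, -1.44, -8.64, -51.84, -311.04]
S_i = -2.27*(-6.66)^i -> [-2.27, 15.12, -100.69, 670.58, -4466.04]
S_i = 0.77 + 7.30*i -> [0.77, 8.07, 15.37, 22.67, 29.97]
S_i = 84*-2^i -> [84, -168, 336, -672, 1344]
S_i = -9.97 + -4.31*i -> [-9.97, -14.28, -18.59, -22.9, -27.21]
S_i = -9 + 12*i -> [-9, 3, 15, 27, 39]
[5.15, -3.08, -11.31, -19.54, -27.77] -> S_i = 5.15 + -8.23*i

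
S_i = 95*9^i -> [95, 855, 7695, 69255, 623295]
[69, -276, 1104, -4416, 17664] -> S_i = 69*-4^i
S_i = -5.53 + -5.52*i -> [-5.53, -11.05, -16.57, -22.09, -27.61]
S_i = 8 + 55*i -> [8, 63, 118, 173, 228]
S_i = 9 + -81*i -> [9, -72, -153, -234, -315]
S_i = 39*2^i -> [39, 78, 156, 312, 624]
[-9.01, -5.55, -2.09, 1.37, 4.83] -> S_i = -9.01 + 3.46*i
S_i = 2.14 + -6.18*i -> [2.14, -4.04, -10.22, -16.4, -22.58]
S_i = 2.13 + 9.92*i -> [2.13, 12.05, 21.97, 31.89, 41.81]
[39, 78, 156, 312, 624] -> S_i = 39*2^i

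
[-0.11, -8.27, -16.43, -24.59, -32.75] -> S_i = -0.11 + -8.16*i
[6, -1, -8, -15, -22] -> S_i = 6 + -7*i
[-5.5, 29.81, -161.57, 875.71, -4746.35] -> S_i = -5.50*(-5.42)^i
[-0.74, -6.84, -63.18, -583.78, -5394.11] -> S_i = -0.74*9.24^i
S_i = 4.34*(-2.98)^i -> [4.34, -12.93, 38.54, -114.85, 342.26]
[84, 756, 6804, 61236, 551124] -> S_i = 84*9^i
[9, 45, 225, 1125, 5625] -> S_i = 9*5^i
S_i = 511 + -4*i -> [511, 507, 503, 499, 495]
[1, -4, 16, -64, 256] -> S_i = 1*-4^i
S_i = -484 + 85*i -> [-484, -399, -314, -229, -144]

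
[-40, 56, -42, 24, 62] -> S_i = Random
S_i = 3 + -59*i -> [3, -56, -115, -174, -233]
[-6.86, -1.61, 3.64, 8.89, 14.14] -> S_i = -6.86 + 5.25*i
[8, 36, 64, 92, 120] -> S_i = 8 + 28*i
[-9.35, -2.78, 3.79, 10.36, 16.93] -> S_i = -9.35 + 6.57*i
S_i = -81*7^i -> [-81, -567, -3969, -27783, -194481]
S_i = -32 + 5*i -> [-32, -27, -22, -17, -12]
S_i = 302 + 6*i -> [302, 308, 314, 320, 326]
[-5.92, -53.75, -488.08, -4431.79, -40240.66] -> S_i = -5.92*9.08^i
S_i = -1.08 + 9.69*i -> [-1.08, 8.61, 18.3, 27.99, 37.68]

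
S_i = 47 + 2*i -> [47, 49, 51, 53, 55]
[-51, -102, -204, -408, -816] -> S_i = -51*2^i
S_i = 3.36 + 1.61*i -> [3.36, 4.97, 6.58, 8.19, 9.8]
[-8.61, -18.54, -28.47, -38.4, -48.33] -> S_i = -8.61 + -9.93*i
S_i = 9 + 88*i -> [9, 97, 185, 273, 361]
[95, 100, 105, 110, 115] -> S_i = 95 + 5*i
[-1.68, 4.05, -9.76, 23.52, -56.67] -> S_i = -1.68*(-2.41)^i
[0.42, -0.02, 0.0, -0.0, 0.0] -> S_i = 0.42*(-0.04)^i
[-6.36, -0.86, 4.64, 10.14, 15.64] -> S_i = -6.36 + 5.50*i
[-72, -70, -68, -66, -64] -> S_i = -72 + 2*i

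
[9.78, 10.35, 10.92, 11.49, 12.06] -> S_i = 9.78 + 0.57*i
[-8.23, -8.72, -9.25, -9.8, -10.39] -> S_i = -8.23*1.06^i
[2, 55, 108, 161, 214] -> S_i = 2 + 53*i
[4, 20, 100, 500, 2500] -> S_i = 4*5^i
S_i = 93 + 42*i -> [93, 135, 177, 219, 261]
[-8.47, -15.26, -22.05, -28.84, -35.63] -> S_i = -8.47 + -6.79*i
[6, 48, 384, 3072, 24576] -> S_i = 6*8^i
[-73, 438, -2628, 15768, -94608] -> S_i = -73*-6^i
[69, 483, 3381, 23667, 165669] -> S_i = 69*7^i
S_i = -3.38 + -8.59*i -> [-3.38, -11.97, -20.56, -29.15, -37.74]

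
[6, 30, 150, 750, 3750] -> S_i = 6*5^i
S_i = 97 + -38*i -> [97, 59, 21, -17, -55]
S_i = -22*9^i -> [-22, -198, -1782, -16038, -144342]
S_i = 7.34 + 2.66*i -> [7.34, 10.0, 12.66, 15.32, 17.98]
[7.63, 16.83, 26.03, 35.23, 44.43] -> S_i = 7.63 + 9.20*i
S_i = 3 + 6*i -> [3, 9, 15, 21, 27]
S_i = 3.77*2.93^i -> [3.77, 11.05, 32.37, 94.83, 277.85]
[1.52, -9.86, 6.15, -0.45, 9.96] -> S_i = Random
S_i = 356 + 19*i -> [356, 375, 394, 413, 432]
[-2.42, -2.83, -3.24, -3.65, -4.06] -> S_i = -2.42 + -0.41*i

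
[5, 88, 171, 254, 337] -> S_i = 5 + 83*i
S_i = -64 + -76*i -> [-64, -140, -216, -292, -368]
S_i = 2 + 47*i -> [2, 49, 96, 143, 190]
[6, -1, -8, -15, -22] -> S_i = 6 + -7*i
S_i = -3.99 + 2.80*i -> [-3.99, -1.19, 1.61, 4.41, 7.21]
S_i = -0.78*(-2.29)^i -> [-0.78, 1.79, -4.09, 9.37, -21.45]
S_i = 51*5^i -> [51, 255, 1275, 6375, 31875]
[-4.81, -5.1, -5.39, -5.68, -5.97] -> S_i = -4.81 + -0.29*i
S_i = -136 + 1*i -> [-136, -135, -134, -133, -132]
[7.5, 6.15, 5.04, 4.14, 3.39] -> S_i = 7.50*0.82^i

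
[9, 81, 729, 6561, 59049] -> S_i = 9*9^i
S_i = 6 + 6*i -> [6, 12, 18, 24, 30]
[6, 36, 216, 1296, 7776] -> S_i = 6*6^i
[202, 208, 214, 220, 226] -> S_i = 202 + 6*i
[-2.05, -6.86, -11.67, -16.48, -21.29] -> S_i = -2.05 + -4.81*i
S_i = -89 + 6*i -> [-89, -83, -77, -71, -65]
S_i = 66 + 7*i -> [66, 73, 80, 87, 94]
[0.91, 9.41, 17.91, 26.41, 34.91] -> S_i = 0.91 + 8.50*i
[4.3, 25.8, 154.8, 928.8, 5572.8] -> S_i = 4.30*6.00^i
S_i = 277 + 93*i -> [277, 370, 463, 556, 649]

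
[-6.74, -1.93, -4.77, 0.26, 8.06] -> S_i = Random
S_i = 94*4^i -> [94, 376, 1504, 6016, 24064]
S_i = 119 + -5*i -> [119, 114, 109, 104, 99]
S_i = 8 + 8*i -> [8, 16, 24, 32, 40]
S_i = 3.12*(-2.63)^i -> [3.12, -8.21, 21.58, -56.76, 149.27]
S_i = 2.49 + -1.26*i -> [2.49, 1.23, -0.03, -1.29, -2.55]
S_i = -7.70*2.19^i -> [-7.7, -16.86, -36.93, -80.88, -177.12]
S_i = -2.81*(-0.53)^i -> [-2.81, 1.49, -0.79, 0.42, -0.22]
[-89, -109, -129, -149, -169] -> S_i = -89 + -20*i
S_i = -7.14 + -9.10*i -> [-7.14, -16.24, -25.34, -34.44, -43.54]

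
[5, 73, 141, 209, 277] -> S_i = 5 + 68*i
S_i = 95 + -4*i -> [95, 91, 87, 83, 79]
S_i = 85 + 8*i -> [85, 93, 101, 109, 117]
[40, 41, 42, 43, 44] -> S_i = 40 + 1*i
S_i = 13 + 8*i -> [13, 21, 29, 37, 45]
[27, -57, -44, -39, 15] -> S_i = Random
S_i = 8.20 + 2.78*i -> [8.2, 10.98, 13.76, 16.54, 19.32]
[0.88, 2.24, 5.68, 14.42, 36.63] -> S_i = 0.88*2.54^i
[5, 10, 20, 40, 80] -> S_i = 5*2^i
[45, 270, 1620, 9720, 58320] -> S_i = 45*6^i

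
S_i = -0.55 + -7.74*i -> [-0.55, -8.29, -16.03, -23.77, -31.51]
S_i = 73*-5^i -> [73, -365, 1825, -9125, 45625]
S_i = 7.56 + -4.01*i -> [7.56, 3.55, -0.46, -4.47, -8.48]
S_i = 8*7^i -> [8, 56, 392, 2744, 19208]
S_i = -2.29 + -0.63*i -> [-2.29, -2.92, -3.55, -4.18, -4.81]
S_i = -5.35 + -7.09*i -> [-5.35, -12.44, -19.53, -26.62, -33.71]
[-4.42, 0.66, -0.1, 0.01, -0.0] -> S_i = -4.42*(-0.15)^i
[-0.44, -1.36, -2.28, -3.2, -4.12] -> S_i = -0.44 + -0.92*i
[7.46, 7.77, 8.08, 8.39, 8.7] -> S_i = 7.46 + 0.31*i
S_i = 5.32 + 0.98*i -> [5.32, 6.3, 7.28, 8.26, 9.24]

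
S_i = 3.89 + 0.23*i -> [3.89, 4.12, 4.35, 4.58, 4.81]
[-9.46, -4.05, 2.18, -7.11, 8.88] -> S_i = Random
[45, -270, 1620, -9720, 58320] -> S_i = 45*-6^i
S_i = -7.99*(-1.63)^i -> [-7.99, 13.02, -21.23, 34.6, -56.4]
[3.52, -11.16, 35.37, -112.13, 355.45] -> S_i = 3.52*(-3.17)^i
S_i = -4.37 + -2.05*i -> [-4.37, -6.42, -8.47, -10.52, -12.57]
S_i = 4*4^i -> [4, 16, 64, 256, 1024]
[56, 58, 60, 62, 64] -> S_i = 56 + 2*i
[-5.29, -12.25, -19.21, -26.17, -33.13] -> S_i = -5.29 + -6.96*i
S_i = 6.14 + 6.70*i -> [6.14, 12.84, 19.54, 26.24, 32.94]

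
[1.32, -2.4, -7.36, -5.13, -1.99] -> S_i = Random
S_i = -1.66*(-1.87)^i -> [-1.66, 3.1, -5.8, 10.86, -20.3]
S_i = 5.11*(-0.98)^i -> [5.11, -5.01, 4.91, -4.81, 4.71]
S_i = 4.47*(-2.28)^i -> [4.47, -10.19, 23.24, -52.98, 120.79]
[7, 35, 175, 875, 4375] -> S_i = 7*5^i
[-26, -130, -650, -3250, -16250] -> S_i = -26*5^i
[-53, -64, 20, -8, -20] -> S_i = Random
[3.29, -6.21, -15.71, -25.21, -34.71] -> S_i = 3.29 + -9.50*i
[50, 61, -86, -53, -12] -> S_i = Random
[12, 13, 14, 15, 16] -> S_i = 12 + 1*i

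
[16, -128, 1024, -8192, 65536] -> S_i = 16*-8^i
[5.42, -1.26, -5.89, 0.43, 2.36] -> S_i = Random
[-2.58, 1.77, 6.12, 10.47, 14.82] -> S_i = -2.58 + 4.35*i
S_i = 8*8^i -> [8, 64, 512, 4096, 32768]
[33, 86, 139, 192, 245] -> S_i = 33 + 53*i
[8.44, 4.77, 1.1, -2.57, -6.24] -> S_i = 8.44 + -3.67*i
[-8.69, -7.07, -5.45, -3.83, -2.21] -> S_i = -8.69 + 1.62*i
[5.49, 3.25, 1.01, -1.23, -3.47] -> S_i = 5.49 + -2.24*i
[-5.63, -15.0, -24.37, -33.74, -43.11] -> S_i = -5.63 + -9.37*i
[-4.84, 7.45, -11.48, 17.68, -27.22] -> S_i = -4.84*(-1.54)^i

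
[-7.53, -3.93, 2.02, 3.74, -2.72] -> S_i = Random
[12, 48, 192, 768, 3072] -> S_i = 12*4^i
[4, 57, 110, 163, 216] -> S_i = 4 + 53*i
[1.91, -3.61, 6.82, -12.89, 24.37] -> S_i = 1.91*(-1.89)^i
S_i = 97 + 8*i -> [97, 105, 113, 121, 129]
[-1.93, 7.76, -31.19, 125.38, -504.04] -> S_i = -1.93*(-4.02)^i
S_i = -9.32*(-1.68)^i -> [-9.32, 15.66, -26.3, 44.19, -74.24]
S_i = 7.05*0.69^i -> [7.05, 4.86, 3.36, 2.32, 1.6]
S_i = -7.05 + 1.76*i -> [-7.05, -5.29, -3.53, -1.77, -0.01]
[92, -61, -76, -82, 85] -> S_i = Random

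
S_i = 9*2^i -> [9, 18, 36, 72, 144]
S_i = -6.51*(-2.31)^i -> [-6.51, 15.04, -34.74, 80.24, -185.37]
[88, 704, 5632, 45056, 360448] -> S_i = 88*8^i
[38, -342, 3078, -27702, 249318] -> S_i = 38*-9^i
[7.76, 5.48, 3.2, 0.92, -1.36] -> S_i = 7.76 + -2.28*i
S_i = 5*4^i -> [5, 20, 80, 320, 1280]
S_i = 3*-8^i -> [3, -24, 192, -1536, 12288]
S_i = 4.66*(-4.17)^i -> [4.66, -19.43, 81.03, -337.9, 1409.06]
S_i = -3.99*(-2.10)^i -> [-3.99, 8.38, -17.6, 36.95, -77.6]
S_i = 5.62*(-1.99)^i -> [5.62, -11.18, 22.26, -44.29, 88.14]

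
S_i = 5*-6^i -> [5, -30, 180, -1080, 6480]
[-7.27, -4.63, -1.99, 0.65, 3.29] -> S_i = -7.27 + 2.64*i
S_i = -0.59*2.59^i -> [-0.59, -1.53, -3.96, -10.25, -26.55]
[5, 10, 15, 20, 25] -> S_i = 5 + 5*i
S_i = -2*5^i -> [-2, -10, -50, -250, -1250]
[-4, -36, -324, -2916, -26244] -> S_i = -4*9^i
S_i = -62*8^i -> [-62, -496, -3968, -31744, -253952]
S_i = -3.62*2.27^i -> [-3.62, -8.22, -18.65, -42.34, -96.12]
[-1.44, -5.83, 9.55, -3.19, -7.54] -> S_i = Random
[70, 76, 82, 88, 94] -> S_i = 70 + 6*i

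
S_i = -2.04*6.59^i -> [-2.04, -13.44, -88.59, -583.83, -3847.44]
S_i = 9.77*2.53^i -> [9.77, 24.72, 62.54, 158.22, 400.29]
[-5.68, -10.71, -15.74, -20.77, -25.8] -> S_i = -5.68 + -5.03*i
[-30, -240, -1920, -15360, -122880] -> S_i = -30*8^i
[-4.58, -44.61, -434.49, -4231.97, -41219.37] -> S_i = -4.58*9.74^i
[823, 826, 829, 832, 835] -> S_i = 823 + 3*i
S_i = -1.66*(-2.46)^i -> [-1.66, 4.08, -10.05, 24.71, -60.79]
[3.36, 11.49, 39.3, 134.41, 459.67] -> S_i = 3.36*3.42^i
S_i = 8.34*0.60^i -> [8.34, 5.0, 3.0, 1.8, 1.08]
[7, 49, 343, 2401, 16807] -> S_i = 7*7^i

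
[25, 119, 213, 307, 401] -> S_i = 25 + 94*i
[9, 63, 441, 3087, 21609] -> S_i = 9*7^i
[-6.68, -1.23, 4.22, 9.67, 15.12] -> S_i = -6.68 + 5.45*i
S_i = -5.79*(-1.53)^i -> [-5.79, 8.86, -13.55, 20.74, -31.73]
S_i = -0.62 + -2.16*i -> [-0.62, -2.78, -4.94, -7.1, -9.26]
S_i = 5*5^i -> [5, 25, 125, 625, 3125]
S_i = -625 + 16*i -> [-625, -609, -593, -577, -561]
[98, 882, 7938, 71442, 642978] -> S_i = 98*9^i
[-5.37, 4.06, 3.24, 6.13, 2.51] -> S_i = Random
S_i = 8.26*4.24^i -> [8.26, 35.02, 148.49, 629.62, 2669.58]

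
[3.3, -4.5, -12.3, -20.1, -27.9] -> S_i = 3.30 + -7.80*i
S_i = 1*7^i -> [1, 7, 49, 343, 2401]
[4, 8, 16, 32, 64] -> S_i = 4*2^i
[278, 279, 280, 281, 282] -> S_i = 278 + 1*i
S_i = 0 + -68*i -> [0, -68, -136, -204, -272]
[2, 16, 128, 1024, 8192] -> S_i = 2*8^i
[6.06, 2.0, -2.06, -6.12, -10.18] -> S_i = 6.06 + -4.06*i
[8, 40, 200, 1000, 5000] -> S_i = 8*5^i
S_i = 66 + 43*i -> [66, 109, 152, 195, 238]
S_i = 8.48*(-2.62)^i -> [8.48, -22.22, 58.21, -152.51, 399.58]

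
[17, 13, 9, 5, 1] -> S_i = 17 + -4*i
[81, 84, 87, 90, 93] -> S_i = 81 + 3*i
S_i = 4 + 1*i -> [4, 5, 6, 7, 8]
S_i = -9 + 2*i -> [-9, -7, -5, -3, -1]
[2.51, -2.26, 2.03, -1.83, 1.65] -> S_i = 2.51*(-0.90)^i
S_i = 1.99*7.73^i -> [1.99, 15.38, 118.91, 919.16, 7105.11]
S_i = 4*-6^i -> [4, -24, 144, -864, 5184]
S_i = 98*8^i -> [98, 784, 6272, 50176, 401408]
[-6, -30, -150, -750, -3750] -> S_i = -6*5^i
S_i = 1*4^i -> [1, 4, 16, 64, 256]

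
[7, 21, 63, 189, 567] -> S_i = 7*3^i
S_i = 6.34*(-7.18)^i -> [6.34, -45.52, 326.84, -2346.73, 16849.5]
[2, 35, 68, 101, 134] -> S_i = 2 + 33*i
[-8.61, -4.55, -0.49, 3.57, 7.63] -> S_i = -8.61 + 4.06*i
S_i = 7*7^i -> [7, 49, 343, 2401, 16807]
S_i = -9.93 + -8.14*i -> [-9.93, -18.07, -26.21, -34.35, -42.49]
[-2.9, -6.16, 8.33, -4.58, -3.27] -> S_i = Random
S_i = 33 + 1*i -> [33, 34, 35, 36, 37]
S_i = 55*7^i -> [55, 385, 2695, 18865, 132055]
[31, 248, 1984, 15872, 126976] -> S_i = 31*8^i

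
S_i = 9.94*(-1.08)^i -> [9.94, -10.74, 11.59, -12.52, 13.52]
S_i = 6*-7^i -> [6, -42, 294, -2058, 14406]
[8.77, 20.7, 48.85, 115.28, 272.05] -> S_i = 8.77*2.36^i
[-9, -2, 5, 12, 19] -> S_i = -9 + 7*i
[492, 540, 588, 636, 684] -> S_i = 492 + 48*i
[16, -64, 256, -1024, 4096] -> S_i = 16*-4^i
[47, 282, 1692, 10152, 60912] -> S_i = 47*6^i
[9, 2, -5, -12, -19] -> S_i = 9 + -7*i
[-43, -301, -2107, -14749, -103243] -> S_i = -43*7^i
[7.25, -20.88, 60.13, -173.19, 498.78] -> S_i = 7.25*(-2.88)^i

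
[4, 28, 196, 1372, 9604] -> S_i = 4*7^i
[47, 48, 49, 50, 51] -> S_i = 47 + 1*i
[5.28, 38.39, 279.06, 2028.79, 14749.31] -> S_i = 5.28*7.27^i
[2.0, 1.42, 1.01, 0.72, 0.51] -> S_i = 2.00*0.71^i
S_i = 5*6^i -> [5, 30, 180, 1080, 6480]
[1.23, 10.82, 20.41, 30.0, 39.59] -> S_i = 1.23 + 9.59*i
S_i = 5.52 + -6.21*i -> [5.52, -0.69, -6.9, -13.11, -19.32]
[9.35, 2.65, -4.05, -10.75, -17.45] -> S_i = 9.35 + -6.70*i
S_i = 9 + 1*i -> [9, 10, 11, 12, 13]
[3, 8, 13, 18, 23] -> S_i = 3 + 5*i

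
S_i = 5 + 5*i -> [5, 10, 15, 20, 25]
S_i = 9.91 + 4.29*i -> [9.91, 14.2, 18.49, 22.78, 27.07]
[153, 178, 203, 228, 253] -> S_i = 153 + 25*i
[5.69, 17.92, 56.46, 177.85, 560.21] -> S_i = 5.69*3.15^i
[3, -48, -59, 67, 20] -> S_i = Random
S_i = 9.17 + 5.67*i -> [9.17, 14.84, 20.51, 26.18, 31.85]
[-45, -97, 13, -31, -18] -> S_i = Random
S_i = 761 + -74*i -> [761, 687, 613, 539, 465]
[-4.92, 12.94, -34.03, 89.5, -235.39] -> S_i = -4.92*(-2.63)^i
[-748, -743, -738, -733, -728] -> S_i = -748 + 5*i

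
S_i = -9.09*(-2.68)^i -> [-9.09, 24.36, -65.29, 174.97, -468.92]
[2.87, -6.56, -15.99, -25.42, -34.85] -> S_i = 2.87 + -9.43*i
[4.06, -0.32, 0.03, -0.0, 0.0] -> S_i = 4.06*(-0.08)^i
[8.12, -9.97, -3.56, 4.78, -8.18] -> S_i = Random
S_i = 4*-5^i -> [4, -20, 100, -500, 2500]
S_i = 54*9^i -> [54, 486, 4374, 39366, 354294]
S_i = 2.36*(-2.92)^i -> [2.36, -6.89, 20.12, -58.76, 171.57]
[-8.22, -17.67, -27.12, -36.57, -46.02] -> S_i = -8.22 + -9.45*i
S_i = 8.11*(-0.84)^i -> [8.11, -6.81, 5.72, -4.81, 4.04]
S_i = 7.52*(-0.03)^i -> [7.52, -0.23, 0.01, -0.0, 0.0]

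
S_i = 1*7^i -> [1, 7, 49, 343, 2401]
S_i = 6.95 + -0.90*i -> [6.95, 6.05, 5.15, 4.25, 3.35]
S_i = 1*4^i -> [1, 4, 16, 64, 256]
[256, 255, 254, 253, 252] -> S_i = 256 + -1*i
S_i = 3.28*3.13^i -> [3.28, 10.27, 32.13, 100.58, 314.81]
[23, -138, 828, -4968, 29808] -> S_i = 23*-6^i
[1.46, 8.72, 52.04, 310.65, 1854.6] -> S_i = 1.46*5.97^i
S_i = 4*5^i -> [4, 20, 100, 500, 2500]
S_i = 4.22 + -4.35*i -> [4.22, -0.13, -4.48, -8.83, -13.18]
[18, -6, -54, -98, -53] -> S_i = Random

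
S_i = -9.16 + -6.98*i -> [-9.16, -16.14, -23.12, -30.1, -37.08]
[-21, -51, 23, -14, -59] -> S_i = Random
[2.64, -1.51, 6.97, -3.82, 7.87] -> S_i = Random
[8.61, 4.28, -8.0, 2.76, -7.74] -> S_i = Random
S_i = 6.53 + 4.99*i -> [6.53, 11.52, 16.51, 21.5, 26.49]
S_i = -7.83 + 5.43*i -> [-7.83, -2.4, 3.03, 8.46, 13.89]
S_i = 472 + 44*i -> [472, 516, 560, 604, 648]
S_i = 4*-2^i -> [4, -8, 16, -32, 64]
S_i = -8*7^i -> [-8, -56, -392, -2744, -19208]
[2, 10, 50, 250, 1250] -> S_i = 2*5^i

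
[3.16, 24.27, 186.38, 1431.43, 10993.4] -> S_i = 3.16*7.68^i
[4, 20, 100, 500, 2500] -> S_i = 4*5^i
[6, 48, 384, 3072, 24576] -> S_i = 6*8^i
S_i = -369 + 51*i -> [-369, -318, -267, -216, -165]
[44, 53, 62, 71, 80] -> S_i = 44 + 9*i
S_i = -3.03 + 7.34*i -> [-3.03, 4.31, 11.65, 18.99, 26.33]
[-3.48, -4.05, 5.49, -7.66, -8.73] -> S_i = Random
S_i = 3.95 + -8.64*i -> [3.95, -4.69, -13.33, -21.97, -30.61]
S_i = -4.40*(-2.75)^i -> [-4.4, 12.1, -33.28, 91.51, -251.64]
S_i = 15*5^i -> [15, 75, 375, 1875, 9375]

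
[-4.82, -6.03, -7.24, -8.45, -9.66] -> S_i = -4.82 + -1.21*i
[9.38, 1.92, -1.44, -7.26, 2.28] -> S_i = Random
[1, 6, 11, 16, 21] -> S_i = 1 + 5*i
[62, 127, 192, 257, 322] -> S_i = 62 + 65*i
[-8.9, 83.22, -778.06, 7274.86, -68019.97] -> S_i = -8.90*(-9.35)^i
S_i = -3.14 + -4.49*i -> [-3.14, -7.63, -12.12, -16.61, -21.1]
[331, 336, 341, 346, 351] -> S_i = 331 + 5*i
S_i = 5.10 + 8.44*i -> [5.1, 13.54, 21.98, 30.42, 38.86]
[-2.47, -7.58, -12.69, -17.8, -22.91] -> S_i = -2.47 + -5.11*i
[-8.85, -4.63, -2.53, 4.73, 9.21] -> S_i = Random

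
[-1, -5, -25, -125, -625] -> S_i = -1*5^i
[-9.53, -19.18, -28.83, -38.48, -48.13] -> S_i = -9.53 + -9.65*i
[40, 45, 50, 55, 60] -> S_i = 40 + 5*i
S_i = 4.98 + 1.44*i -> [4.98, 6.42, 7.86, 9.3, 10.74]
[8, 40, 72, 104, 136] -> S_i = 8 + 32*i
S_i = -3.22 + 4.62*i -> [-3.22, 1.4, 6.02, 10.64, 15.26]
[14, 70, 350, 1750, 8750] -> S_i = 14*5^i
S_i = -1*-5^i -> [-1, 5, -25, 125, -625]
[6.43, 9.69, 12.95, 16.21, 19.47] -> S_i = 6.43 + 3.26*i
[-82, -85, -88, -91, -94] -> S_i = -82 + -3*i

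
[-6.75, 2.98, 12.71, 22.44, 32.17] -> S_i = -6.75 + 9.73*i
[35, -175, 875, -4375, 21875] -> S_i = 35*-5^i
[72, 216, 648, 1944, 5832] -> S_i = 72*3^i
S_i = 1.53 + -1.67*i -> [1.53, -0.14, -1.81, -3.48, -5.15]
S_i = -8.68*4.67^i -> [-8.68, -40.54, -189.3, -884.04, -4128.45]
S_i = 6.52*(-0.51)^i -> [6.52, -3.33, 1.7, -0.86, 0.44]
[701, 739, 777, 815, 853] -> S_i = 701 + 38*i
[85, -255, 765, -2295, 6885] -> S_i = 85*-3^i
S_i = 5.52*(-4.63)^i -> [5.52, -25.56, 118.33, -547.88, 2536.66]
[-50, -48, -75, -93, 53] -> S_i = Random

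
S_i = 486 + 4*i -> [486, 490, 494, 498, 502]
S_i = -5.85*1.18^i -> [-5.85, -6.9, -8.15, -9.61, -11.34]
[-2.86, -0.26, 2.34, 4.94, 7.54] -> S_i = -2.86 + 2.60*i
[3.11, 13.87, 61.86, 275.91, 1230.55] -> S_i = 3.11*4.46^i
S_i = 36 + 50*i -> [36, 86, 136, 186, 236]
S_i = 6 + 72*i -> [6, 78, 150, 222, 294]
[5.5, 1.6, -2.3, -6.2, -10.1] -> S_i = 5.50 + -3.90*i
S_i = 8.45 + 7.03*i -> [8.45, 15.48, 22.51, 29.54, 36.57]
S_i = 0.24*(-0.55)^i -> [0.24, -0.13, 0.07, -0.04, 0.02]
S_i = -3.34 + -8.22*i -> [-3.34, -11.56, -19.78, -28.0, -36.22]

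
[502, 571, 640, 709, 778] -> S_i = 502 + 69*i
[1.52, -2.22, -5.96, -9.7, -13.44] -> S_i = 1.52 + -3.74*i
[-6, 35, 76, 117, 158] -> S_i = -6 + 41*i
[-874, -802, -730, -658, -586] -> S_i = -874 + 72*i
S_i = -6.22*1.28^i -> [-6.22, -7.96, -10.19, -13.04, -16.7]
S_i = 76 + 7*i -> [76, 83, 90, 97, 104]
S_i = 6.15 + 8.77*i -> [6.15, 14.92, 23.69, 32.46, 41.23]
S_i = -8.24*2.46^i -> [-8.24, -20.27, -49.87, -122.67, -301.76]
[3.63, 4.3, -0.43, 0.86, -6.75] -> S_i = Random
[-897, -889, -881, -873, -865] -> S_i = -897 + 8*i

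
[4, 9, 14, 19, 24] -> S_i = 4 + 5*i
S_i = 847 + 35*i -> [847, 882, 917, 952, 987]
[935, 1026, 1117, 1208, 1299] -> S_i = 935 + 91*i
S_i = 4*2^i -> [4, 8, 16, 32, 64]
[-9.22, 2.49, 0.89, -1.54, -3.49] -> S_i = Random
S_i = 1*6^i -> [1, 6, 36, 216, 1296]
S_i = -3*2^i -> [-3, -6, -12, -24, -48]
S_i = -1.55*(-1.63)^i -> [-1.55, 2.53, -4.12, 6.71, -10.94]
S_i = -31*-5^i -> [-31, 155, -775, 3875, -19375]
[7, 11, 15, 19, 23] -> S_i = 7 + 4*i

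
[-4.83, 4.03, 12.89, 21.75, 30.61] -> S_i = -4.83 + 8.86*i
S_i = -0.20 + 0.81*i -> [-0.2, 0.61, 1.42, 2.23, 3.04]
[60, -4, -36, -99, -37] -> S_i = Random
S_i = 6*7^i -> [6, 42, 294, 2058, 14406]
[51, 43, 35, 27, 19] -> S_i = 51 + -8*i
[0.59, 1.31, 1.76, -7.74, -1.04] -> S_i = Random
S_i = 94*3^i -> [94, 282, 846, 2538, 7614]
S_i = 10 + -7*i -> [10, 3, -4, -11, -18]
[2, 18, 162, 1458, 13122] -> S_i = 2*9^i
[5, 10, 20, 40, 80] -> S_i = 5*2^i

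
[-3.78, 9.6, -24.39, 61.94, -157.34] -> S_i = -3.78*(-2.54)^i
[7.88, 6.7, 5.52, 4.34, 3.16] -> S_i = 7.88 + -1.18*i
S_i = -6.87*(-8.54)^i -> [-6.87, 58.67, -501.04, 4278.88, -36541.66]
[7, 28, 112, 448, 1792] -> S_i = 7*4^i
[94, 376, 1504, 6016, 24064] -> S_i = 94*4^i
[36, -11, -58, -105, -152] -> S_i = 36 + -47*i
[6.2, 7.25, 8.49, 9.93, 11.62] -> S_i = 6.20*1.17^i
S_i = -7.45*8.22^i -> [-7.45, -61.24, -503.38, -4137.82, -34012.89]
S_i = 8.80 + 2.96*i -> [8.8, 11.76, 14.72, 17.68, 20.64]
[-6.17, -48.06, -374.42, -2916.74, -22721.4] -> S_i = -6.17*7.79^i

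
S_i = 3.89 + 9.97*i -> [3.89, 13.86, 23.83, 33.8, 43.77]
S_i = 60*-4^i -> [60, -240, 960, -3840, 15360]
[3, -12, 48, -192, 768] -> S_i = 3*-4^i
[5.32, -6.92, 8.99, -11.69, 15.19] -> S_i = 5.32*(-1.30)^i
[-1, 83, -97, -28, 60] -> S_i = Random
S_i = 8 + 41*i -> [8, 49, 90, 131, 172]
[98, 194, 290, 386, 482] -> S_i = 98 + 96*i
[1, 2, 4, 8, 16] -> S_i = 1*2^i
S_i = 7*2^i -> [7, 14, 28, 56, 112]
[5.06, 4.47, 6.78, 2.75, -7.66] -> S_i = Random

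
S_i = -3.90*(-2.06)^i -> [-3.9, 8.03, -16.55, 34.09, -70.23]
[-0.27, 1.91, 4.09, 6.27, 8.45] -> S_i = -0.27 + 2.18*i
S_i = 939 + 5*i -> [939, 944, 949, 954, 959]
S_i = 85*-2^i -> [85, -170, 340, -680, 1360]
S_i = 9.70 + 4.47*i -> [9.7, 14.17, 18.64, 23.11, 27.58]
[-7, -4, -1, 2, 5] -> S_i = -7 + 3*i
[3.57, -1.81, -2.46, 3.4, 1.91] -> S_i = Random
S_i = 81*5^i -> [81, 405, 2025, 10125, 50625]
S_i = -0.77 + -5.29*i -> [-0.77, -6.06, -11.35, -16.64, -21.93]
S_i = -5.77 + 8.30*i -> [-5.77, 2.53, 10.83, 19.13, 27.43]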